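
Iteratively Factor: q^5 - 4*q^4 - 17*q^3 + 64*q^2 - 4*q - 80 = (q - 5)*(q^4 + q^3 - 12*q^2 + 4*q + 16) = (q - 5)*(q - 2)*(q^3 + 3*q^2 - 6*q - 8) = (q - 5)*(q - 2)*(q + 1)*(q^2 + 2*q - 8) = (q - 5)*(q - 2)*(q + 1)*(q + 4)*(q - 2)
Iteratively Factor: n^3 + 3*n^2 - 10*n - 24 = (n - 3)*(n^2 + 6*n + 8) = (n - 3)*(n + 4)*(n + 2)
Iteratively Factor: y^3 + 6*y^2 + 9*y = (y)*(y^2 + 6*y + 9) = y*(y + 3)*(y + 3)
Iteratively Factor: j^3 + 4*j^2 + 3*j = (j + 1)*(j^2 + 3*j) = j*(j + 1)*(j + 3)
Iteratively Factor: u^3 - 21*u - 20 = (u + 4)*(u^2 - 4*u - 5) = (u - 5)*(u + 4)*(u + 1)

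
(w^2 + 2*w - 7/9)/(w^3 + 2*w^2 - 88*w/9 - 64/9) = (9*w^2 + 18*w - 7)/(9*w^3 + 18*w^2 - 88*w - 64)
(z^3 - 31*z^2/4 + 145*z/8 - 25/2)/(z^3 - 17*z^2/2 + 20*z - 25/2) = (z^2 - 21*z/4 + 5)/(z^2 - 6*z + 5)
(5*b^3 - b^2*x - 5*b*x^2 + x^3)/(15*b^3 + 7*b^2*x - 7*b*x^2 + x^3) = (-b + x)/(-3*b + x)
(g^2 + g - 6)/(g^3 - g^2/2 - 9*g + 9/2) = 2*(g - 2)/(2*g^2 - 7*g + 3)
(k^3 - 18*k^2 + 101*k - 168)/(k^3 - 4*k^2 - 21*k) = (k^2 - 11*k + 24)/(k*(k + 3))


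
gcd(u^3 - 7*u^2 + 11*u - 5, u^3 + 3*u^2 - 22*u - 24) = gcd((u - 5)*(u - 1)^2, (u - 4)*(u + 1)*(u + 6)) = 1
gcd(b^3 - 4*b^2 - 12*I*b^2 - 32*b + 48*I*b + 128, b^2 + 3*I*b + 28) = b - 4*I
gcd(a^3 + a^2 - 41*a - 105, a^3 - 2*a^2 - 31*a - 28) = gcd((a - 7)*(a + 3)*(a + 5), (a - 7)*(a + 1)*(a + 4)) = a - 7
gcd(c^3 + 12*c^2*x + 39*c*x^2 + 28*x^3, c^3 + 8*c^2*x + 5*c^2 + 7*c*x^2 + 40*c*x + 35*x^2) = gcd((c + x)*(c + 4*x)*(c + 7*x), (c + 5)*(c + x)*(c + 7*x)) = c^2 + 8*c*x + 7*x^2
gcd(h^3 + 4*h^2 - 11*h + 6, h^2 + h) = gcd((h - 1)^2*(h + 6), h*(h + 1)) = 1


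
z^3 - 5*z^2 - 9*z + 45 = (z - 5)*(z - 3)*(z + 3)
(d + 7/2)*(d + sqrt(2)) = d^2 + sqrt(2)*d + 7*d/2 + 7*sqrt(2)/2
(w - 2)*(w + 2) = w^2 - 4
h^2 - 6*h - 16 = (h - 8)*(h + 2)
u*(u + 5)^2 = u^3 + 10*u^2 + 25*u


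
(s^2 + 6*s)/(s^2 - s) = (s + 6)/(s - 1)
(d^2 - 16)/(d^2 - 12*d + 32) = (d + 4)/(d - 8)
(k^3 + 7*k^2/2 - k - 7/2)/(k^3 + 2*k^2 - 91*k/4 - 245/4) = 2*(k^2 - 1)/(2*k^2 - 3*k - 35)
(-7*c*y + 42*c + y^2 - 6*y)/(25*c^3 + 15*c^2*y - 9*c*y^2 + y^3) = (-7*c*y + 42*c + y^2 - 6*y)/(25*c^3 + 15*c^2*y - 9*c*y^2 + y^3)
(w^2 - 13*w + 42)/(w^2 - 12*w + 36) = (w - 7)/(w - 6)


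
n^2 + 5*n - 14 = (n - 2)*(n + 7)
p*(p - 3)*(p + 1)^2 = p^4 - p^3 - 5*p^2 - 3*p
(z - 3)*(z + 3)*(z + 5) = z^3 + 5*z^2 - 9*z - 45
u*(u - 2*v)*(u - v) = u^3 - 3*u^2*v + 2*u*v^2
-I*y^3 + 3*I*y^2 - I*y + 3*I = (y - 3)*(y - I)*(-I*y + 1)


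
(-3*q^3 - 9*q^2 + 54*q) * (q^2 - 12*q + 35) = -3*q^5 + 27*q^4 + 57*q^3 - 963*q^2 + 1890*q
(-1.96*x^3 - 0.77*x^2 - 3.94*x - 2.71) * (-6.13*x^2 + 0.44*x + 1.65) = 12.0148*x^5 + 3.8577*x^4 + 20.5794*x^3 + 13.6082*x^2 - 7.6934*x - 4.4715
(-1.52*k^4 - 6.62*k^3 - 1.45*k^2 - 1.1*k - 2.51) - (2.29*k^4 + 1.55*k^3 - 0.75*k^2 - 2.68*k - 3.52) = -3.81*k^4 - 8.17*k^3 - 0.7*k^2 + 1.58*k + 1.01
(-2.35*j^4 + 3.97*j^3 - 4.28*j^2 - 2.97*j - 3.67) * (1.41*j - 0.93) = -3.3135*j^5 + 7.7832*j^4 - 9.7269*j^3 - 0.2073*j^2 - 2.4126*j + 3.4131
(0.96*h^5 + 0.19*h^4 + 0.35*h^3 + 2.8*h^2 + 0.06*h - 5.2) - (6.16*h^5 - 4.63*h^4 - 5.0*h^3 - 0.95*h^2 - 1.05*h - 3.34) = -5.2*h^5 + 4.82*h^4 + 5.35*h^3 + 3.75*h^2 + 1.11*h - 1.86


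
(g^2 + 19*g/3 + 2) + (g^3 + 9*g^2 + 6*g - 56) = g^3 + 10*g^2 + 37*g/3 - 54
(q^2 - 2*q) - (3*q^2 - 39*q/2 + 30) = -2*q^2 + 35*q/2 - 30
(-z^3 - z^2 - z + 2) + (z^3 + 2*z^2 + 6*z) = z^2 + 5*z + 2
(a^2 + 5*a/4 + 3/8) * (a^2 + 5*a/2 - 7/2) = a^4 + 15*a^3/4 - 55*a/16 - 21/16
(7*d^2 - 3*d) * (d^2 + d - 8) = 7*d^4 + 4*d^3 - 59*d^2 + 24*d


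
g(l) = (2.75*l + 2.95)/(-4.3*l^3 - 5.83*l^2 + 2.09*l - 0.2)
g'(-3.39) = -0.05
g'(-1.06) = -0.72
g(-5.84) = -0.02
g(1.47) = -0.30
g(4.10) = -0.04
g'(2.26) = 0.11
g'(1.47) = 0.43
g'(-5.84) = -0.01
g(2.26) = -0.12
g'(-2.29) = -0.33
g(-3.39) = -0.07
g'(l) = (2.75*l + 2.95)*(12.9*l^2 + 11.66*l - 2.09)/(-4.3*l^3 - 5.83*l^2 + 2.09*l - 0.2)^2 + 2.75/(-4.3*l^3 - 5.83*l^2 + 2.09*l - 0.2) = (23.65*l^3 + 54.0875*l^2 + 34.397*l - 6.7155)/(18.49*l^6 + 50.138*l^5 + 16.0149*l^4 - 22.6494*l^3 + 6.7001*l^2 - 0.836*l + 0.04)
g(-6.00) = -0.02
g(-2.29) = -0.21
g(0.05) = -27.91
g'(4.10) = 0.02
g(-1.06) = -0.01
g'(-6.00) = -0.01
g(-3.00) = -0.09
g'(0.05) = -397.01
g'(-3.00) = -0.08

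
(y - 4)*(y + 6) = y^2 + 2*y - 24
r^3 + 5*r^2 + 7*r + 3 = (r + 1)^2*(r + 3)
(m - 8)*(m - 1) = m^2 - 9*m + 8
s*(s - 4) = s^2 - 4*s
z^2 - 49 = (z - 7)*(z + 7)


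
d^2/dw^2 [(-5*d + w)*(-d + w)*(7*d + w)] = 2*d + 6*w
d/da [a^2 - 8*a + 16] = 2*a - 8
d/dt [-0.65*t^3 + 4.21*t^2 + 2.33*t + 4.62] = -1.95*t^2 + 8.42*t + 2.33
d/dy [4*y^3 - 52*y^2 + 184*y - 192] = 12*y^2 - 104*y + 184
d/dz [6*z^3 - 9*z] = 18*z^2 - 9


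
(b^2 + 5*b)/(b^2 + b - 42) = b*(b + 5)/(b^2 + b - 42)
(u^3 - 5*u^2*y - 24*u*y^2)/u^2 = u - 5*y - 24*y^2/u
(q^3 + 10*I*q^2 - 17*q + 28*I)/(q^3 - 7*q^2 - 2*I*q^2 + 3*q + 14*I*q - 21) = (q^3 + 10*I*q^2 - 17*q + 28*I)/(q^3 - q^2*(7 + 2*I) + q*(3 + 14*I) - 21)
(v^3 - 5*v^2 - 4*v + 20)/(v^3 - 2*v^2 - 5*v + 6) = (v^2 - 7*v + 10)/(v^2 - 4*v + 3)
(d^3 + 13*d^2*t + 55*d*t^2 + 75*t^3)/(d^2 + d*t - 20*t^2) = (-d^2 - 8*d*t - 15*t^2)/(-d + 4*t)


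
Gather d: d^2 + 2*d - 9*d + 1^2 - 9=d^2 - 7*d - 8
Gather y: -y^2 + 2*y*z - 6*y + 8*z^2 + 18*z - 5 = -y^2 + y*(2*z - 6) + 8*z^2 + 18*z - 5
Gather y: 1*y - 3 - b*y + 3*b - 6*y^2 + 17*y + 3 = 3*b - 6*y^2 + y*(18 - b)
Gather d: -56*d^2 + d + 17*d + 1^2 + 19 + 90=-56*d^2 + 18*d + 110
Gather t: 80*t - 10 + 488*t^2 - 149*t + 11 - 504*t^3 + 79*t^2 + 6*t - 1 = -504*t^3 + 567*t^2 - 63*t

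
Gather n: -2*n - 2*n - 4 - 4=-4*n - 8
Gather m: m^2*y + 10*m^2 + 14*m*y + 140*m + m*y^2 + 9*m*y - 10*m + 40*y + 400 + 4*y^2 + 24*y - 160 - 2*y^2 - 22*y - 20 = m^2*(y + 10) + m*(y^2 + 23*y + 130) + 2*y^2 + 42*y + 220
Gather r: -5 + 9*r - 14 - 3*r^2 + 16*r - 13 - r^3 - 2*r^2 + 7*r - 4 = -r^3 - 5*r^2 + 32*r - 36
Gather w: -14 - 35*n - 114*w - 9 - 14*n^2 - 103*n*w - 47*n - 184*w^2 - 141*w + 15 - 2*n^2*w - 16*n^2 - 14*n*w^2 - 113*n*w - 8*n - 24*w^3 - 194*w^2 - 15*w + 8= -30*n^2 - 90*n - 24*w^3 + w^2*(-14*n - 378) + w*(-2*n^2 - 216*n - 270)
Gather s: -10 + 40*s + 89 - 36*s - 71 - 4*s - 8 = 0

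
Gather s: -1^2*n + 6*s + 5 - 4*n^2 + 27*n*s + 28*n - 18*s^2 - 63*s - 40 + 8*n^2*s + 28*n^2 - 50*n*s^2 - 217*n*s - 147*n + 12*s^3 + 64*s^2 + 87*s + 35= 24*n^2 - 120*n + 12*s^3 + s^2*(46 - 50*n) + s*(8*n^2 - 190*n + 30)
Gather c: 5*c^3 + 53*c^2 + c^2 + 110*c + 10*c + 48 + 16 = 5*c^3 + 54*c^2 + 120*c + 64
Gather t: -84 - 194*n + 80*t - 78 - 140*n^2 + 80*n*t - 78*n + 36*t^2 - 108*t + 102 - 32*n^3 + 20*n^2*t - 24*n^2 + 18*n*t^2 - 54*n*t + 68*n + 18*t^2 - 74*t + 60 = -32*n^3 - 164*n^2 - 204*n + t^2*(18*n + 54) + t*(20*n^2 + 26*n - 102)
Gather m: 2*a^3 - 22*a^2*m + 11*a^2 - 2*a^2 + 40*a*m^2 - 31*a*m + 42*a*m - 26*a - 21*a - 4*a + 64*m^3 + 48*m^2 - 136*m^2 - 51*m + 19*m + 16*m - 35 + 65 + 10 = 2*a^3 + 9*a^2 - 51*a + 64*m^3 + m^2*(40*a - 88) + m*(-22*a^2 + 11*a - 16) + 40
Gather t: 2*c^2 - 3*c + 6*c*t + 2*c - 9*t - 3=2*c^2 - c + t*(6*c - 9) - 3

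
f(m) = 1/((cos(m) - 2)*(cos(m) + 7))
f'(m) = sin(m)/((cos(m) - 2)*(cos(m) + 7)^2) + sin(m)/((cos(m) - 2)^2*(cos(m) + 7))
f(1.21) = -0.08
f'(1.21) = 0.04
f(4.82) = -0.07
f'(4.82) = -0.03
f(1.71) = -0.07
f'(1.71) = 0.02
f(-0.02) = -0.12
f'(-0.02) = -0.00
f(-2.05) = -0.06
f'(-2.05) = -0.01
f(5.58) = -0.10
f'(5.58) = -0.05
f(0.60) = -0.11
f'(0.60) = 0.04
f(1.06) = -0.09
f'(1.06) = 0.04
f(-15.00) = -0.06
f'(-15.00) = -0.00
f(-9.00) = -0.06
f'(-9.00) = 0.00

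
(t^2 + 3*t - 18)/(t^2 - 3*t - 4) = (-t^2 - 3*t + 18)/(-t^2 + 3*t + 4)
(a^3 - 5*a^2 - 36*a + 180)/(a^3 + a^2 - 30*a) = (a - 6)/a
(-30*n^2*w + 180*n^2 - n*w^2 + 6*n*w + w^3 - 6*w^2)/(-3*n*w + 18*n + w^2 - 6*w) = (-30*n^2 - n*w + w^2)/(-3*n + w)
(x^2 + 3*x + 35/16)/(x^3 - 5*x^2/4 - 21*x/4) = (x + 5/4)/(x*(x - 3))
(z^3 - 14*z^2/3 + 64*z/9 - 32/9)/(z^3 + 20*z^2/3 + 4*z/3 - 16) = (3*z^2 - 10*z + 8)/(3*(z^2 + 8*z + 12))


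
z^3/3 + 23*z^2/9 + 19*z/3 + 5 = (z/3 + 1)*(z + 5/3)*(z + 3)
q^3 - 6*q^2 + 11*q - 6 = (q - 3)*(q - 2)*(q - 1)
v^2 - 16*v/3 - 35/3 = (v - 7)*(v + 5/3)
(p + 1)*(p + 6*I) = p^2 + p + 6*I*p + 6*I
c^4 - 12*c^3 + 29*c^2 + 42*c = c*(c - 7)*(c - 6)*(c + 1)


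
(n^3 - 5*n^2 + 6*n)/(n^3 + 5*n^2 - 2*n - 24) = n*(n - 3)/(n^2 + 7*n + 12)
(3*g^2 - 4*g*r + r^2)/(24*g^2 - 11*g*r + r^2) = (-g + r)/(-8*g + r)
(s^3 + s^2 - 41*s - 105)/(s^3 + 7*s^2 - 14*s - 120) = (s^2 - 4*s - 21)/(s^2 + 2*s - 24)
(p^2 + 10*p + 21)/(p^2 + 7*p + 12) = (p + 7)/(p + 4)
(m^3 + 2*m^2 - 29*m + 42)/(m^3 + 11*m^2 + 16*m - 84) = (m - 3)/(m + 6)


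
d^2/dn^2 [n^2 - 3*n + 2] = 2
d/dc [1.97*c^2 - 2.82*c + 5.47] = 3.94*c - 2.82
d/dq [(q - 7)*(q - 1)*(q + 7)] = 3*q^2 - 2*q - 49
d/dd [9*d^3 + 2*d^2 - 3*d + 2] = 27*d^2 + 4*d - 3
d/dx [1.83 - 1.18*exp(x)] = -1.18*exp(x)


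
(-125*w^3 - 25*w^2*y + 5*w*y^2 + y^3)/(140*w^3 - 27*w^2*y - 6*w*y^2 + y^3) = (-25*w^2 + y^2)/(28*w^2 - 11*w*y + y^2)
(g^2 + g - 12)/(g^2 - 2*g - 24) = (g - 3)/(g - 6)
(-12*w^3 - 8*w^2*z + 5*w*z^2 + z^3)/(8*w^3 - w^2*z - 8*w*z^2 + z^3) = (-12*w^2 + 4*w*z + z^2)/(8*w^2 - 9*w*z + z^2)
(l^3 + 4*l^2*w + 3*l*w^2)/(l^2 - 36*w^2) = l*(l^2 + 4*l*w + 3*w^2)/(l^2 - 36*w^2)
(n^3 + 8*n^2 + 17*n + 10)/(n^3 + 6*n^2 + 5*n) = (n + 2)/n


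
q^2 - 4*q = q*(q - 4)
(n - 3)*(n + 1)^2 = n^3 - n^2 - 5*n - 3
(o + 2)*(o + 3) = o^2 + 5*o + 6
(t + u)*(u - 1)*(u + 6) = t*u^2 + 5*t*u - 6*t + u^3 + 5*u^2 - 6*u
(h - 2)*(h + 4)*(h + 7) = h^3 + 9*h^2 + 6*h - 56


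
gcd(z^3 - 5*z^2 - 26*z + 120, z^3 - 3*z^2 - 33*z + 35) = z + 5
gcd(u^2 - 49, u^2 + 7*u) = u + 7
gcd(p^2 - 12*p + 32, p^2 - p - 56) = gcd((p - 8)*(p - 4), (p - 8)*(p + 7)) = p - 8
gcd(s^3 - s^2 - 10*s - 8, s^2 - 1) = s + 1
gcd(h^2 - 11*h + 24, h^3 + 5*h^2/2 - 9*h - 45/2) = h - 3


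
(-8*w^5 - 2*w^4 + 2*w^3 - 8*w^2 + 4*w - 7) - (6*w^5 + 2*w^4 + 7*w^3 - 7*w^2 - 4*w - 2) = -14*w^5 - 4*w^4 - 5*w^3 - w^2 + 8*w - 5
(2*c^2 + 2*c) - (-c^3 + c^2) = c^3 + c^2 + 2*c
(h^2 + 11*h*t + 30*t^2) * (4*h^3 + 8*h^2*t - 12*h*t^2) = 4*h^5 + 52*h^4*t + 196*h^3*t^2 + 108*h^2*t^3 - 360*h*t^4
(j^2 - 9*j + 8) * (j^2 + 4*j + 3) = j^4 - 5*j^3 - 25*j^2 + 5*j + 24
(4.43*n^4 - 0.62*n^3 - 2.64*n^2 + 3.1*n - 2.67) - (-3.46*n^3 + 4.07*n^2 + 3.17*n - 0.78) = 4.43*n^4 + 2.84*n^3 - 6.71*n^2 - 0.0699999999999998*n - 1.89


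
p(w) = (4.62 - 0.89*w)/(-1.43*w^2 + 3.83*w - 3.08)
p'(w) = (4.62 - 0.89*w)*(2.86*w - 3.83)/(-1.43*w^2 + 3.83*w - 3.08)^2 - 0.89/(-1.43*w^2 + 3.83*w - 3.08) = (-1.2727*w^2 + 13.2132*w - 14.9534)/(2.0449*w^4 - 10.9538*w^3 + 23.4777*w^2 - 23.5928*w + 9.4864)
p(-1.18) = -0.59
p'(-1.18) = -0.35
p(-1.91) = -0.40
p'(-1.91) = -0.18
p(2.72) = -0.68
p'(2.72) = 1.10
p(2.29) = -1.43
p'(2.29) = 2.64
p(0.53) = -2.86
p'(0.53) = -3.94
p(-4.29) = -0.18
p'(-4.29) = -0.05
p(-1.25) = -0.57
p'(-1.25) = -0.33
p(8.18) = 0.04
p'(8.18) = 0.00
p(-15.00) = -0.05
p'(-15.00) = -0.00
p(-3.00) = -0.27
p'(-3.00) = -0.09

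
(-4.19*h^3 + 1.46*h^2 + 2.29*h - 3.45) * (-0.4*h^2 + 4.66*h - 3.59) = 1.676*h^5 - 20.1094*h^4 + 20.9297*h^3 + 6.81*h^2 - 24.2981*h + 12.3855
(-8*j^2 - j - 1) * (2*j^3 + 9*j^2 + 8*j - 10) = -16*j^5 - 74*j^4 - 75*j^3 + 63*j^2 + 2*j + 10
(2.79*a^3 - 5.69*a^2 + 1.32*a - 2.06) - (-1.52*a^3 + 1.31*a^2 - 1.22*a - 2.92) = 4.31*a^3 - 7.0*a^2 + 2.54*a + 0.86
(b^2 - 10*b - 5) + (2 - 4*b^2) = -3*b^2 - 10*b - 3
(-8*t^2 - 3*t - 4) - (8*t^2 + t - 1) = -16*t^2 - 4*t - 3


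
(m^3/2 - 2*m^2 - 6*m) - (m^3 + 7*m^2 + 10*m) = -m^3/2 - 9*m^2 - 16*m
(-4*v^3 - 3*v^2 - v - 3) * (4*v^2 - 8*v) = -16*v^5 + 20*v^4 + 20*v^3 - 4*v^2 + 24*v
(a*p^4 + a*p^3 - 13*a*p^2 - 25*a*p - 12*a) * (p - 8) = a*p^5 - 7*a*p^4 - 21*a*p^3 + 79*a*p^2 + 188*a*p + 96*a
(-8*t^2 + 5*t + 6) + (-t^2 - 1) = -9*t^2 + 5*t + 5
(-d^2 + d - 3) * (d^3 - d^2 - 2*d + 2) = -d^5 + 2*d^4 - 2*d^3 - d^2 + 8*d - 6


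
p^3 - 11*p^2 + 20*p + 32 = (p - 8)*(p - 4)*(p + 1)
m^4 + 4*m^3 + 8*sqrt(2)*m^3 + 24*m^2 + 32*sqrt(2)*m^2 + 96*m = m*(m + 4)*(m + 2*sqrt(2))*(m + 6*sqrt(2))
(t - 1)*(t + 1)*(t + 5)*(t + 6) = t^4 + 11*t^3 + 29*t^2 - 11*t - 30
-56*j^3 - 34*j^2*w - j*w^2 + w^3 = (-7*j + w)*(2*j + w)*(4*j + w)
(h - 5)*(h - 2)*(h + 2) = h^3 - 5*h^2 - 4*h + 20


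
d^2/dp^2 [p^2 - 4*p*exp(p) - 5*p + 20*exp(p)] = -4*p*exp(p) + 12*exp(p) + 2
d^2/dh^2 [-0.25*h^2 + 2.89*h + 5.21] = -0.500000000000000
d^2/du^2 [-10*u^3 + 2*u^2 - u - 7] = 4 - 60*u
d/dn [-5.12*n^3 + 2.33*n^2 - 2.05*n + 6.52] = -15.36*n^2 + 4.66*n - 2.05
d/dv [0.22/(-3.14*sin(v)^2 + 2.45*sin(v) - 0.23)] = (1.3816*sin(v) - 0.539)*cos(v)/(3.14*sin(v)^2 - 2.45*sin(v) + 0.23)^2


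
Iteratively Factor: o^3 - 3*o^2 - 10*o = (o + 2)*(o^2 - 5*o) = o*(o + 2)*(o - 5)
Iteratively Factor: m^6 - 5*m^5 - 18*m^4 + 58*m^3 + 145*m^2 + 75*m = (m - 5)*(m^5 - 18*m^3 - 32*m^2 - 15*m) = (m - 5)^2*(m^4 + 5*m^3 + 7*m^2 + 3*m) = (m - 5)^2*(m + 1)*(m^3 + 4*m^2 + 3*m) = (m - 5)^2*(m + 1)^2*(m^2 + 3*m) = (m - 5)^2*(m + 1)^2*(m + 3)*(m)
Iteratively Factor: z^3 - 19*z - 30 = (z - 5)*(z^2 + 5*z + 6) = (z - 5)*(z + 2)*(z + 3)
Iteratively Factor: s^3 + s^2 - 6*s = (s + 3)*(s^2 - 2*s) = (s - 2)*(s + 3)*(s)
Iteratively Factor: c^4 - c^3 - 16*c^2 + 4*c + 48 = (c + 3)*(c^3 - 4*c^2 - 4*c + 16) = (c - 4)*(c + 3)*(c^2 - 4) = (c - 4)*(c - 2)*(c + 3)*(c + 2)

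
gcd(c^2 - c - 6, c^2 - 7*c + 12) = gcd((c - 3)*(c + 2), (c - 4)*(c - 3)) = c - 3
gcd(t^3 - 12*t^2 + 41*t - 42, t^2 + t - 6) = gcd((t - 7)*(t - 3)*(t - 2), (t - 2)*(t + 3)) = t - 2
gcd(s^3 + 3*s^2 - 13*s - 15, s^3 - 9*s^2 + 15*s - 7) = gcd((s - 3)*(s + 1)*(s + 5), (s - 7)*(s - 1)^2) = 1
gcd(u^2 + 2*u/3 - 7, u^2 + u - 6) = u + 3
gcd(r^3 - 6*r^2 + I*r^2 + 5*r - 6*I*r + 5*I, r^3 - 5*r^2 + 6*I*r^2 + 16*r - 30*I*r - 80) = r - 5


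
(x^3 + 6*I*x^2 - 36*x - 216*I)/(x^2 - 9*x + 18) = (x^2 + 6*x*(1 + I) + 36*I)/(x - 3)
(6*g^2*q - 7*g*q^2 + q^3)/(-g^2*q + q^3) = (-6*g + q)/(g + q)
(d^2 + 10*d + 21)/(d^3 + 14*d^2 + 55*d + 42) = (d + 3)/(d^2 + 7*d + 6)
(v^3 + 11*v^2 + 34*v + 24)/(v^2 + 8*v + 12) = (v^2 + 5*v + 4)/(v + 2)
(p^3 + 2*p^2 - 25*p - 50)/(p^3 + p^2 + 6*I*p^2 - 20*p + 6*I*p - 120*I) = (p^2 - 3*p - 10)/(p^2 + p*(-4 + 6*I) - 24*I)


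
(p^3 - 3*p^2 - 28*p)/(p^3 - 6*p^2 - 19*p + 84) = p/(p - 3)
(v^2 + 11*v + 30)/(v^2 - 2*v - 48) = (v + 5)/(v - 8)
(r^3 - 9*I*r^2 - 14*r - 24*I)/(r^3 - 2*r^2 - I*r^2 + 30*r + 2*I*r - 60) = (r^2 - 3*I*r + 4)/(r^2 + r*(-2 + 5*I) - 10*I)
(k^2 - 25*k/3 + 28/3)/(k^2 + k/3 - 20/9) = 3*(k - 7)/(3*k + 5)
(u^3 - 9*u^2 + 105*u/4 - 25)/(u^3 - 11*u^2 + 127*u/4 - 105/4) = (2*u^2 - 13*u + 20)/(2*u^2 - 17*u + 21)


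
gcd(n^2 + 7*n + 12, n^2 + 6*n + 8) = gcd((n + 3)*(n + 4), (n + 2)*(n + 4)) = n + 4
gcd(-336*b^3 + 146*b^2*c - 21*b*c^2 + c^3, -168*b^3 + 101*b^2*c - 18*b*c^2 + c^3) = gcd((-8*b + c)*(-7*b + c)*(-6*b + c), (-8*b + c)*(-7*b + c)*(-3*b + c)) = 56*b^2 - 15*b*c + c^2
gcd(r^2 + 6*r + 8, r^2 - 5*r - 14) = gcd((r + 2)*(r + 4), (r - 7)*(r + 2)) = r + 2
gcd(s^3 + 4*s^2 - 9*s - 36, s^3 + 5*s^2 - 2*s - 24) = s^2 + 7*s + 12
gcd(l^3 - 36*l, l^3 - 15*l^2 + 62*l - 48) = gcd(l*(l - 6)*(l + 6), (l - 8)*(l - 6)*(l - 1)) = l - 6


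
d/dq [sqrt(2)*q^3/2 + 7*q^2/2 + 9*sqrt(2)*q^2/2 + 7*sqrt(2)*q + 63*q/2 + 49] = 3*sqrt(2)*q^2/2 + 7*q + 9*sqrt(2)*q + 7*sqrt(2) + 63/2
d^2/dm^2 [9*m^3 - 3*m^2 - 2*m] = 54*m - 6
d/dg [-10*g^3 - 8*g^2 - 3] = 2*g*(-15*g - 8)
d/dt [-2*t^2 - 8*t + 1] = -4*t - 8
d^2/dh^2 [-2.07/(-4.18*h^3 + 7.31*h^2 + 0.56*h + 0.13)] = ((30.2634 - 51.9156*h)*(-4.18*h^3 + 7.31*h^2 + 0.56*h + 0.13) - 2.07*(-25.08*h^2 + 29.24*h + 1.12)*(-12.54*h^2 + 14.62*h + 0.56))/(-4.18*h^3 + 7.31*h^2 + 0.56*h + 0.13)^3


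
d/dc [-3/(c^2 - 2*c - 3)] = 6*(c - 1)/(-c^2 + 2*c + 3)^2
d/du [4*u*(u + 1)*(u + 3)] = 12*u^2 + 32*u + 12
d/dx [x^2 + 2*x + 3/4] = 2*x + 2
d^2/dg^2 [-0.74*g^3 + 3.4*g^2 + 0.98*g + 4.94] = 6.8 - 4.44*g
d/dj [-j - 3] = -1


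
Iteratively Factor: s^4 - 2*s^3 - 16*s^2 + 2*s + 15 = (s - 5)*(s^3 + 3*s^2 - s - 3) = (s - 5)*(s + 3)*(s^2 - 1) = (s - 5)*(s + 1)*(s + 3)*(s - 1)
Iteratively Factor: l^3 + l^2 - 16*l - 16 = (l + 4)*(l^2 - 3*l - 4) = (l - 4)*(l + 4)*(l + 1)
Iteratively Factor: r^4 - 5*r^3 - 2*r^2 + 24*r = (r + 2)*(r^3 - 7*r^2 + 12*r) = (r - 3)*(r + 2)*(r^2 - 4*r) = r*(r - 3)*(r + 2)*(r - 4)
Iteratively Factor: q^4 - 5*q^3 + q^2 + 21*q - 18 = (q - 3)*(q^3 - 2*q^2 - 5*q + 6) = (q - 3)^2*(q^2 + q - 2) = (q - 3)^2*(q + 2)*(q - 1)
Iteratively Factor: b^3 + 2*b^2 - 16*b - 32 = (b - 4)*(b^2 + 6*b + 8) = (b - 4)*(b + 4)*(b + 2)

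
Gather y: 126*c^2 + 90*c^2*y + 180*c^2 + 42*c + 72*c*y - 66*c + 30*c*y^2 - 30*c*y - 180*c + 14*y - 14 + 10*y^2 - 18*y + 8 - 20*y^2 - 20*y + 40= 306*c^2 - 204*c + y^2*(30*c - 10) + y*(90*c^2 + 42*c - 24) + 34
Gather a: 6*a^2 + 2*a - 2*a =6*a^2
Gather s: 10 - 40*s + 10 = 20 - 40*s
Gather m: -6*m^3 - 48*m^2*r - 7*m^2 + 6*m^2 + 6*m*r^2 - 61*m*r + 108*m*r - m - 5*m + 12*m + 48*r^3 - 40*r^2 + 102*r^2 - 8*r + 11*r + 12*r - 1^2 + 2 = -6*m^3 + m^2*(-48*r - 1) + m*(6*r^2 + 47*r + 6) + 48*r^3 + 62*r^2 + 15*r + 1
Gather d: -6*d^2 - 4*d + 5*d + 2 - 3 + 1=-6*d^2 + d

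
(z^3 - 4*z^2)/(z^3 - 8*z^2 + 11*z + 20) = z^2/(z^2 - 4*z - 5)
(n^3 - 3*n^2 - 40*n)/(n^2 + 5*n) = n - 8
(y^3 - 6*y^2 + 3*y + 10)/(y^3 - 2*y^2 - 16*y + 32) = (y^2 - 4*y - 5)/(y^2 - 16)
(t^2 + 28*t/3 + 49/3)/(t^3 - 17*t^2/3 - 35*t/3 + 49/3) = (t + 7)/(t^2 - 8*t + 7)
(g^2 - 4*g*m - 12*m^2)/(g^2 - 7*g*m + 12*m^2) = (g^2 - 4*g*m - 12*m^2)/(g^2 - 7*g*m + 12*m^2)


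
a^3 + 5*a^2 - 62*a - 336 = (a - 8)*(a + 6)*(a + 7)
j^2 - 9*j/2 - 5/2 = (j - 5)*(j + 1/2)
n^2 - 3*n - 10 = (n - 5)*(n + 2)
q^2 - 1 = (q - 1)*(q + 1)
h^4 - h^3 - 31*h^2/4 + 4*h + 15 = (h - 5/2)*(h - 2)*(h + 3/2)*(h + 2)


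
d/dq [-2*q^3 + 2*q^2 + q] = -6*q^2 + 4*q + 1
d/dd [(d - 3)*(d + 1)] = 2*d - 2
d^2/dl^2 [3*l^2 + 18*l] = 6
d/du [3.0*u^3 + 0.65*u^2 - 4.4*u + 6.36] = 9.0*u^2 + 1.3*u - 4.4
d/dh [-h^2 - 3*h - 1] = -2*h - 3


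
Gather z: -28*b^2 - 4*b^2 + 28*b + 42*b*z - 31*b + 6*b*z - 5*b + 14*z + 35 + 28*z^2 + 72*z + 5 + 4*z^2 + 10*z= -32*b^2 - 8*b + 32*z^2 + z*(48*b + 96) + 40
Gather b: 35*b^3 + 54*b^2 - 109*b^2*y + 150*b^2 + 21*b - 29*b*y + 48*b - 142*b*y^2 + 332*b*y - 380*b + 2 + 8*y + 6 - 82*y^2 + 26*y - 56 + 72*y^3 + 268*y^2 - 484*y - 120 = 35*b^3 + b^2*(204 - 109*y) + b*(-142*y^2 + 303*y - 311) + 72*y^3 + 186*y^2 - 450*y - 168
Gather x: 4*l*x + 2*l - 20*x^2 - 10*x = 2*l - 20*x^2 + x*(4*l - 10)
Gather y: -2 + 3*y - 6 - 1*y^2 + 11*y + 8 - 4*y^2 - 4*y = -5*y^2 + 10*y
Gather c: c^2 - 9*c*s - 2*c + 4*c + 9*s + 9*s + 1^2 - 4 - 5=c^2 + c*(2 - 9*s) + 18*s - 8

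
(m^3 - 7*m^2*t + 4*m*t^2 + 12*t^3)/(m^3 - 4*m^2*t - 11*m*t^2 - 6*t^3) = (m - 2*t)/(m + t)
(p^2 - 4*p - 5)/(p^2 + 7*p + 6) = (p - 5)/(p + 6)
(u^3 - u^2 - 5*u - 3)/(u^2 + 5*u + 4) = (u^2 - 2*u - 3)/(u + 4)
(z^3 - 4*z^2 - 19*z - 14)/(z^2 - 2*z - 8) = (z^2 - 6*z - 7)/(z - 4)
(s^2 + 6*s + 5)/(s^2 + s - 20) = (s + 1)/(s - 4)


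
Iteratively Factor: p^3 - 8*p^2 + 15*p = (p - 3)*(p^2 - 5*p) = p*(p - 3)*(p - 5)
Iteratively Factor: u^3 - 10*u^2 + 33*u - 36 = (u - 3)*(u^2 - 7*u + 12) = (u - 4)*(u - 3)*(u - 3)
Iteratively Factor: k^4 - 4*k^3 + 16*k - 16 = (k - 2)*(k^3 - 2*k^2 - 4*k + 8) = (k - 2)^2*(k^2 - 4) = (k - 2)^3*(k + 2)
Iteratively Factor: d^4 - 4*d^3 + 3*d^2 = (d - 3)*(d^3 - d^2) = d*(d - 3)*(d^2 - d) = d^2*(d - 3)*(d - 1)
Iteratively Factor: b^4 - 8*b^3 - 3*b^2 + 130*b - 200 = (b - 5)*(b^3 - 3*b^2 - 18*b + 40) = (b - 5)*(b + 4)*(b^2 - 7*b + 10) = (b - 5)^2*(b + 4)*(b - 2)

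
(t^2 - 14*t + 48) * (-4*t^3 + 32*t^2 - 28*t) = -4*t^5 + 88*t^4 - 668*t^3 + 1928*t^2 - 1344*t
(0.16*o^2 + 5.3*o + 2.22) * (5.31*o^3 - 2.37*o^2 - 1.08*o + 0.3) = 0.8496*o^5 + 27.7638*o^4 - 0.945600000000001*o^3 - 10.9374*o^2 - 0.8076*o + 0.666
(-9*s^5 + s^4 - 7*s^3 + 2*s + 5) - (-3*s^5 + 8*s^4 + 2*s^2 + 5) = -6*s^5 - 7*s^4 - 7*s^3 - 2*s^2 + 2*s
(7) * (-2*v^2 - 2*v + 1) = -14*v^2 - 14*v + 7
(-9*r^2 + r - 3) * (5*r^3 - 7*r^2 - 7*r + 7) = -45*r^5 + 68*r^4 + 41*r^3 - 49*r^2 + 28*r - 21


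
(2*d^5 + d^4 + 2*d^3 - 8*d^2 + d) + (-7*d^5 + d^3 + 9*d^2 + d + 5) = -5*d^5 + d^4 + 3*d^3 + d^2 + 2*d + 5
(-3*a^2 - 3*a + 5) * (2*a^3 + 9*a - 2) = -6*a^5 - 6*a^4 - 17*a^3 - 21*a^2 + 51*a - 10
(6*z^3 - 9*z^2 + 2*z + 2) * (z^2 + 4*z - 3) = 6*z^5 + 15*z^4 - 52*z^3 + 37*z^2 + 2*z - 6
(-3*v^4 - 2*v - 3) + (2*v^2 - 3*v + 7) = -3*v^4 + 2*v^2 - 5*v + 4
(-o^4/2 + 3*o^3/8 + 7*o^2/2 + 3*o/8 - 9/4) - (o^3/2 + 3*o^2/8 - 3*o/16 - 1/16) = -o^4/2 - o^3/8 + 25*o^2/8 + 9*o/16 - 35/16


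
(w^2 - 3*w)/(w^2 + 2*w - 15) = w/(w + 5)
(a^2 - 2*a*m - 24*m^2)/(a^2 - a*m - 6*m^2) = (-a^2 + 2*a*m + 24*m^2)/(-a^2 + a*m + 6*m^2)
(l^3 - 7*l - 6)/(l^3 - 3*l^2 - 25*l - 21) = (l^2 - l - 6)/(l^2 - 4*l - 21)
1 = 1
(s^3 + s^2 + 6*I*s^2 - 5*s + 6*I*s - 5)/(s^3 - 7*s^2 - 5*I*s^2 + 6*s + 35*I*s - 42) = (s^2 + s*(1 + 5*I) + 5*I)/(s^2 - s*(7 + 6*I) + 42*I)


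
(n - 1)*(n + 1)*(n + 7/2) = n^3 + 7*n^2/2 - n - 7/2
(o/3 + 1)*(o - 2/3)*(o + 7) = o^3/3 + 28*o^2/9 + 43*o/9 - 14/3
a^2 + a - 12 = (a - 3)*(a + 4)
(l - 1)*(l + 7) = l^2 + 6*l - 7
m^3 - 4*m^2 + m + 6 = (m - 3)*(m - 2)*(m + 1)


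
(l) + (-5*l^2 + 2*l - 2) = -5*l^2 + 3*l - 2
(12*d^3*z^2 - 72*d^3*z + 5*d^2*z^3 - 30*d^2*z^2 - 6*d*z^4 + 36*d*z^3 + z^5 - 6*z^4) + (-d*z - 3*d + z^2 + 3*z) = 12*d^3*z^2 - 72*d^3*z + 5*d^2*z^3 - 30*d^2*z^2 - 6*d*z^4 + 36*d*z^3 - d*z - 3*d + z^5 - 6*z^4 + z^2 + 3*z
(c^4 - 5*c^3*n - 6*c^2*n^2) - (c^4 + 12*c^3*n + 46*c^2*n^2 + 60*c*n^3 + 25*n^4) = -17*c^3*n - 52*c^2*n^2 - 60*c*n^3 - 25*n^4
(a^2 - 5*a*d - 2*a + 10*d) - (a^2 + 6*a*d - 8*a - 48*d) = -11*a*d + 6*a + 58*d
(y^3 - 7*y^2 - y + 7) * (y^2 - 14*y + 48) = y^5 - 21*y^4 + 145*y^3 - 315*y^2 - 146*y + 336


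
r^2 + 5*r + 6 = (r + 2)*(r + 3)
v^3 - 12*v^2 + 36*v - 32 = (v - 8)*(v - 2)^2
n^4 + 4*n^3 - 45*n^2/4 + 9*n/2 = n*(n - 3/2)*(n - 1/2)*(n + 6)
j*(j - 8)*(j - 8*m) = j^3 - 8*j^2*m - 8*j^2 + 64*j*m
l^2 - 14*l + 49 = (l - 7)^2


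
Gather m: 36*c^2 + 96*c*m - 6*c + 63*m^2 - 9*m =36*c^2 - 6*c + 63*m^2 + m*(96*c - 9)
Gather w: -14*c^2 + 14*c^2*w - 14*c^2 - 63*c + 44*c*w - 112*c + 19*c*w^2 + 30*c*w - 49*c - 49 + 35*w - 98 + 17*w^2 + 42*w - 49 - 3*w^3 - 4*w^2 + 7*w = -28*c^2 - 224*c - 3*w^3 + w^2*(19*c + 13) + w*(14*c^2 + 74*c + 84) - 196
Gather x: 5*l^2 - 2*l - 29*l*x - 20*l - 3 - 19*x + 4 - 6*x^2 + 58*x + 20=5*l^2 - 22*l - 6*x^2 + x*(39 - 29*l) + 21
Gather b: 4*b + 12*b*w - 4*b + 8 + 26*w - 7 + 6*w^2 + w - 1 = 12*b*w + 6*w^2 + 27*w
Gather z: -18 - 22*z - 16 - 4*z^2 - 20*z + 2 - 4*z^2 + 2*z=-8*z^2 - 40*z - 32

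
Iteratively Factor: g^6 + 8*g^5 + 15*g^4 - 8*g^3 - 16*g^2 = (g + 4)*(g^5 + 4*g^4 - g^3 - 4*g^2) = (g + 1)*(g + 4)*(g^4 + 3*g^3 - 4*g^2) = g*(g + 1)*(g + 4)*(g^3 + 3*g^2 - 4*g) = g*(g + 1)*(g + 4)^2*(g^2 - g) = g^2*(g + 1)*(g + 4)^2*(g - 1)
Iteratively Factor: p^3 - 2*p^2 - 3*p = (p)*(p^2 - 2*p - 3) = p*(p + 1)*(p - 3)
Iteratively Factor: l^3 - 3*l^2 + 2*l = (l)*(l^2 - 3*l + 2) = l*(l - 1)*(l - 2)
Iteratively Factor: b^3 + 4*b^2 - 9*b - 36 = (b - 3)*(b^2 + 7*b + 12) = (b - 3)*(b + 3)*(b + 4)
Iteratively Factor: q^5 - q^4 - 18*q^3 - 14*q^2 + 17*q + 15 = (q - 5)*(q^4 + 4*q^3 + 2*q^2 - 4*q - 3) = (q - 5)*(q - 1)*(q^3 + 5*q^2 + 7*q + 3) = (q - 5)*(q - 1)*(q + 1)*(q^2 + 4*q + 3) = (q - 5)*(q - 1)*(q + 1)*(q + 3)*(q + 1)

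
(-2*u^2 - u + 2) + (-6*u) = -2*u^2 - 7*u + 2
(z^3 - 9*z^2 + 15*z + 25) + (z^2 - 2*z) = z^3 - 8*z^2 + 13*z + 25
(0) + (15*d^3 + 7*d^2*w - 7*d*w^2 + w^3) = 15*d^3 + 7*d^2*w - 7*d*w^2 + w^3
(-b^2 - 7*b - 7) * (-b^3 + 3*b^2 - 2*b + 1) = b^5 + 4*b^4 - 12*b^3 - 8*b^2 + 7*b - 7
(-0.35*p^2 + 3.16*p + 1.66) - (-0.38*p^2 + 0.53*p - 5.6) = 0.03*p^2 + 2.63*p + 7.26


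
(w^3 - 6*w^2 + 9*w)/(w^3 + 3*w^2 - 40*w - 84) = w*(w^2 - 6*w + 9)/(w^3 + 3*w^2 - 40*w - 84)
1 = 1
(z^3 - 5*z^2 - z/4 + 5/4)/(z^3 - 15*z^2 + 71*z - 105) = (z^2 - 1/4)/(z^2 - 10*z + 21)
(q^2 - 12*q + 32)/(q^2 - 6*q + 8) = (q - 8)/(q - 2)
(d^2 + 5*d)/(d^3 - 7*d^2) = (d + 5)/(d*(d - 7))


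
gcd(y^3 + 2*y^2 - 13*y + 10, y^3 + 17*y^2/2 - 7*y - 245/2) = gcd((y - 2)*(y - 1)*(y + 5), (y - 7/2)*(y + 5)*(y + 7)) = y + 5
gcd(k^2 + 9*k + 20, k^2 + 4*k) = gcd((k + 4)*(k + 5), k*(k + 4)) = k + 4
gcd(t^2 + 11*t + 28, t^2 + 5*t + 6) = 1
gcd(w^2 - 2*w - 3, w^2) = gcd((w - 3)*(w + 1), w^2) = 1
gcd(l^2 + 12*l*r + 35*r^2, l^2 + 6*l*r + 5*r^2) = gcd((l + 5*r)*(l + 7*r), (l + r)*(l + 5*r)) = l + 5*r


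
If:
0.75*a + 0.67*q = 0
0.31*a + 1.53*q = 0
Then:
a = 0.00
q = 0.00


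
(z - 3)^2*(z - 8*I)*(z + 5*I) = z^4 - 6*z^3 - 3*I*z^3 + 49*z^2 + 18*I*z^2 - 240*z - 27*I*z + 360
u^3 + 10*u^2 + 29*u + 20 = (u + 1)*(u + 4)*(u + 5)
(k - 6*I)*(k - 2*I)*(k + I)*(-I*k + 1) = -I*k^4 - 6*k^3 - 3*I*k^2 - 16*k - 12*I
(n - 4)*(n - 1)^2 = n^3 - 6*n^2 + 9*n - 4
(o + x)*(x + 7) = o*x + 7*o + x^2 + 7*x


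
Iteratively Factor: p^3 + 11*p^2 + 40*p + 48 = (p + 3)*(p^2 + 8*p + 16) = (p + 3)*(p + 4)*(p + 4)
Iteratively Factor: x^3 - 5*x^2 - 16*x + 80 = (x - 4)*(x^2 - x - 20) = (x - 4)*(x + 4)*(x - 5)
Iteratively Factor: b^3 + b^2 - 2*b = (b - 1)*(b^2 + 2*b) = (b - 1)*(b + 2)*(b)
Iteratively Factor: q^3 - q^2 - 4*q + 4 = (q + 2)*(q^2 - 3*q + 2) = (q - 1)*(q + 2)*(q - 2)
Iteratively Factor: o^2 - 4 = (o - 2)*(o + 2)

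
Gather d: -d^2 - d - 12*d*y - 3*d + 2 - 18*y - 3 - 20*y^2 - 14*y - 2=-d^2 + d*(-12*y - 4) - 20*y^2 - 32*y - 3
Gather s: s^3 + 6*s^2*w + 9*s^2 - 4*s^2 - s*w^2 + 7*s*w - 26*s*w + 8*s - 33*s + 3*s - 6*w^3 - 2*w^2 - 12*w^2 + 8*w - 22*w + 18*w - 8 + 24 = s^3 + s^2*(6*w + 5) + s*(-w^2 - 19*w - 22) - 6*w^3 - 14*w^2 + 4*w + 16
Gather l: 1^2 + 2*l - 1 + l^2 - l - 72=l^2 + l - 72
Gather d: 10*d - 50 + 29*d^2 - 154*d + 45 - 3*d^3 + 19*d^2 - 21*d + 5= -3*d^3 + 48*d^2 - 165*d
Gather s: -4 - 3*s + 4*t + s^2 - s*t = s^2 + s*(-t - 3) + 4*t - 4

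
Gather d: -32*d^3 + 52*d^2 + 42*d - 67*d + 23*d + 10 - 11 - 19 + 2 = -32*d^3 + 52*d^2 - 2*d - 18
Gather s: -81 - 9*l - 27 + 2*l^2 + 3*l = 2*l^2 - 6*l - 108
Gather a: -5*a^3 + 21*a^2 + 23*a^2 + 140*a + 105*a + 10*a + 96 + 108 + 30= -5*a^3 + 44*a^2 + 255*a + 234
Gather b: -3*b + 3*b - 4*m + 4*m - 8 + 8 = 0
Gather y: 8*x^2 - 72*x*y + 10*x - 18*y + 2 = 8*x^2 + 10*x + y*(-72*x - 18) + 2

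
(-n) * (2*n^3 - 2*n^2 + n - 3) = -2*n^4 + 2*n^3 - n^2 + 3*n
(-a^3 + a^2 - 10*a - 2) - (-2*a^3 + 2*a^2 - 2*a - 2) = a^3 - a^2 - 8*a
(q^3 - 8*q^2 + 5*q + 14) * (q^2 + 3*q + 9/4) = q^5 - 5*q^4 - 67*q^3/4 + 11*q^2 + 213*q/4 + 63/2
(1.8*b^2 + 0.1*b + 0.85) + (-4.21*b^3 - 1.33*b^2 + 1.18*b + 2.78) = -4.21*b^3 + 0.47*b^2 + 1.28*b + 3.63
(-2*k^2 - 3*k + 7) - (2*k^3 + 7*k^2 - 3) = -2*k^3 - 9*k^2 - 3*k + 10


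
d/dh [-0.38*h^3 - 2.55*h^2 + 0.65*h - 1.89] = -1.14*h^2 - 5.1*h + 0.65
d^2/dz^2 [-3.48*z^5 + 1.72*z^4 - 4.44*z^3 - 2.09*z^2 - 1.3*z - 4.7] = -69.6*z^3 + 20.64*z^2 - 26.64*z - 4.18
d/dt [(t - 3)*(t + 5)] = 2*t + 2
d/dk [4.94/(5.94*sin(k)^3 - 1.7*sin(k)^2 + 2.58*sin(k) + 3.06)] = (-88.0308*sin(k)^2 + 16.796*sin(k) - 12.7452)*cos(k)/(5.94*sin(k)^3 - 1.7*sin(k)^2 + 2.58*sin(k) + 3.06)^2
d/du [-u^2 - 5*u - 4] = -2*u - 5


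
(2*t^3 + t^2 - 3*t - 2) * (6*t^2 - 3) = 12*t^5 + 6*t^4 - 24*t^3 - 15*t^2 + 9*t + 6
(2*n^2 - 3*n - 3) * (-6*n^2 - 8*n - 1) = -12*n^4 + 2*n^3 + 40*n^2 + 27*n + 3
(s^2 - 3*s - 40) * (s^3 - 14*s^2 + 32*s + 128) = s^5 - 17*s^4 + 34*s^3 + 592*s^2 - 1664*s - 5120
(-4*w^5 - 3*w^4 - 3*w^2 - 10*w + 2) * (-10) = 40*w^5 + 30*w^4 + 30*w^2 + 100*w - 20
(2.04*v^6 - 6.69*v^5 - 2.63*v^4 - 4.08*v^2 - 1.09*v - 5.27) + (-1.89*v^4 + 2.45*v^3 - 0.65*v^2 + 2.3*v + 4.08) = 2.04*v^6 - 6.69*v^5 - 4.52*v^4 + 2.45*v^3 - 4.73*v^2 + 1.21*v - 1.19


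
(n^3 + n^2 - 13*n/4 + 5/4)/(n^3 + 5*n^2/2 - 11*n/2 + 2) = (n + 5/2)/(n + 4)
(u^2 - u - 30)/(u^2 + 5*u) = (u - 6)/u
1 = 1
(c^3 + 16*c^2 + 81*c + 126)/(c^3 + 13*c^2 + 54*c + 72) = (c + 7)/(c + 4)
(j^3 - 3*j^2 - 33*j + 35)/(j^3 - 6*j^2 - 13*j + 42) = (j^2 + 4*j - 5)/(j^2 + j - 6)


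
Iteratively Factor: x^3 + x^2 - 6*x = (x - 2)*(x^2 + 3*x) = x*(x - 2)*(x + 3)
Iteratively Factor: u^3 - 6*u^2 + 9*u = (u - 3)*(u^2 - 3*u) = u*(u - 3)*(u - 3)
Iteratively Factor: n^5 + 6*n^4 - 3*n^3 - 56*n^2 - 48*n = (n + 4)*(n^4 + 2*n^3 - 11*n^2 - 12*n) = (n + 4)^2*(n^3 - 2*n^2 - 3*n) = (n + 1)*(n + 4)^2*(n^2 - 3*n) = n*(n + 1)*(n + 4)^2*(n - 3)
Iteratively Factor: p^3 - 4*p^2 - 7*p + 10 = (p - 5)*(p^2 + p - 2) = (p - 5)*(p - 1)*(p + 2)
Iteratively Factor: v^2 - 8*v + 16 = (v - 4)*(v - 4)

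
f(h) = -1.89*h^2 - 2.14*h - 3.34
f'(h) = -3.78*h - 2.14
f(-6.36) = -66.18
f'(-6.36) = 21.90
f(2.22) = -17.41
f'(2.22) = -10.53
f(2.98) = -26.50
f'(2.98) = -13.40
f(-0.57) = -2.73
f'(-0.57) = 0.01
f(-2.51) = -9.88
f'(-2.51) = 7.35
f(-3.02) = -14.11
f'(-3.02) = 9.28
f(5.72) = -77.42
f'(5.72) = -23.76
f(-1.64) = -4.91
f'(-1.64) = 4.06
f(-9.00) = -137.17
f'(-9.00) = 31.88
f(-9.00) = -137.17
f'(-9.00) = 31.88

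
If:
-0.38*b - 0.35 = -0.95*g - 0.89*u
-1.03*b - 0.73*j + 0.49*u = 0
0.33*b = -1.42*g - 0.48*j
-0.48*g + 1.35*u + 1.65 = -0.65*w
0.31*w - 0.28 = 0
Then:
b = -14.82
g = -3.01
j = 19.08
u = -2.73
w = 0.90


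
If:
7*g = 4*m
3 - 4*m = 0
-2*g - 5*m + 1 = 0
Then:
No Solution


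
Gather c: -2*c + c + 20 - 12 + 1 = 9 - c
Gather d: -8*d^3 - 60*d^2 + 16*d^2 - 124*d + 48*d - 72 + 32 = -8*d^3 - 44*d^2 - 76*d - 40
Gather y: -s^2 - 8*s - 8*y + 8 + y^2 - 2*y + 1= -s^2 - 8*s + y^2 - 10*y + 9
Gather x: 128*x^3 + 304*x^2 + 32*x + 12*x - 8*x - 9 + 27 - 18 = 128*x^3 + 304*x^2 + 36*x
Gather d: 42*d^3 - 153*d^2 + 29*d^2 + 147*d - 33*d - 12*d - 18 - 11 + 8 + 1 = 42*d^3 - 124*d^2 + 102*d - 20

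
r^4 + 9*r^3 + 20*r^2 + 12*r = r*(r + 1)*(r + 2)*(r + 6)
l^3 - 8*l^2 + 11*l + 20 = (l - 5)*(l - 4)*(l + 1)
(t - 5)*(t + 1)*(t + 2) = t^3 - 2*t^2 - 13*t - 10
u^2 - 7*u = u*(u - 7)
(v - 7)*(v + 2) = v^2 - 5*v - 14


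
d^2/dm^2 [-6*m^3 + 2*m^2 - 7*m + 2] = 4 - 36*m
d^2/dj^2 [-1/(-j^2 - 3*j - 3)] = 2*(-j^2 - 3*j + (2*j + 3)^2 - 3)/(j^2 + 3*j + 3)^3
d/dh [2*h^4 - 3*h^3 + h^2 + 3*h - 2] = 8*h^3 - 9*h^2 + 2*h + 3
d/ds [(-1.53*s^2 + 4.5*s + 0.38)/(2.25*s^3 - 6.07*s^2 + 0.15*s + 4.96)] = (3.4425*s^4 - 20.25*s^3 + 24.5205*s^2 - 10.5644*s + 22.263)/(5.0625*s^6 - 27.315*s^5 + 37.5199*s^4 + 20.499*s^3 - 60.1919*s^2 + 1.488*s + 24.6016)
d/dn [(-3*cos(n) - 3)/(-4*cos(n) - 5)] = -3*sin(n)/(4*cos(n) + 5)^2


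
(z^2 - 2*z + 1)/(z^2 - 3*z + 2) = (z - 1)/(z - 2)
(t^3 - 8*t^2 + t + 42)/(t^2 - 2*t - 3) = (t^2 - 5*t - 14)/(t + 1)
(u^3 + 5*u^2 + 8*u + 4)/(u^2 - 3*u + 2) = (u^3 + 5*u^2 + 8*u + 4)/(u^2 - 3*u + 2)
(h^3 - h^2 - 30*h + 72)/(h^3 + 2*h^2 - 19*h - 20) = (h^2 + 3*h - 18)/(h^2 + 6*h + 5)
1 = 1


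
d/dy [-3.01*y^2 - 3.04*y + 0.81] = -6.02*y - 3.04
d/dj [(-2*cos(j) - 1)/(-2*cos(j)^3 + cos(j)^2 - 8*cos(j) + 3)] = 8*(2*cos(j) + cos(2*j) + cos(3*j) + 8)*sin(j)/(19*cos(j) - cos(2*j) + cos(3*j) - 7)^2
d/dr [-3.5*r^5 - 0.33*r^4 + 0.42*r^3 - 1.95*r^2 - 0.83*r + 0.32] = -17.5*r^4 - 1.32*r^3 + 1.26*r^2 - 3.9*r - 0.83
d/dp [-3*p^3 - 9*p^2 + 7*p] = -9*p^2 - 18*p + 7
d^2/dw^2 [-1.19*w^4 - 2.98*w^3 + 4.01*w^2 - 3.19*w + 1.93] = -14.28*w^2 - 17.88*w + 8.02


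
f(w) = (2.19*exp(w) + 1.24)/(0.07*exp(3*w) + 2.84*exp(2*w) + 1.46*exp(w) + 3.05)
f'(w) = (2.19*exp(w) + 1.24)*(-0.21*exp(3*w) - 5.68*exp(2*w) - 1.46*exp(w))/(0.07*exp(3*w) + 2.84*exp(2*w) + 1.46*exp(w) + 3.05)^2 + 2.19*exp(w)/(0.07*exp(3*w) + 2.84*exp(2*w) + 1.46*exp(w) + 3.05)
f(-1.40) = 0.50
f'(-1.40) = 0.05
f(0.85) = 0.28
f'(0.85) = -0.23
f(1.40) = 0.17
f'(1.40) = -0.17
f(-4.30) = 0.41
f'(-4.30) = 0.01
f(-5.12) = 0.41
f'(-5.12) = 0.00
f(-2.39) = 0.45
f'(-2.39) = 0.04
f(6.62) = 0.00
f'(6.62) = -0.00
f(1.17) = 0.21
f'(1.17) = -0.20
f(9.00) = 0.00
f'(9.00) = 0.00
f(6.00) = 0.00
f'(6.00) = 0.00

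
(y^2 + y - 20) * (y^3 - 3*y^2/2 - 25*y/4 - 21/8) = y^5 - y^4/2 - 111*y^3/4 + 169*y^2/8 + 979*y/8 + 105/2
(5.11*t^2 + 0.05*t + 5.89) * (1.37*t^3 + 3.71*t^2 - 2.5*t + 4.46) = 7.0007*t^5 + 19.0266*t^4 - 4.5202*t^3 + 44.5175*t^2 - 14.502*t + 26.2694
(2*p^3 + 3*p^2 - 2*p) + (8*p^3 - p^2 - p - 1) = 10*p^3 + 2*p^2 - 3*p - 1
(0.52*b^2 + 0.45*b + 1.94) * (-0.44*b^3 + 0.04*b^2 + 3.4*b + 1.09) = -0.2288*b^5 - 0.1772*b^4 + 0.9324*b^3 + 2.1744*b^2 + 7.0865*b + 2.1146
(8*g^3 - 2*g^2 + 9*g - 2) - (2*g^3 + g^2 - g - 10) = 6*g^3 - 3*g^2 + 10*g + 8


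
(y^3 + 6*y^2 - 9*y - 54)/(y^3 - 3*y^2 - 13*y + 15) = (y^2 + 3*y - 18)/(y^2 - 6*y + 5)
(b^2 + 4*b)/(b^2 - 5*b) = (b + 4)/(b - 5)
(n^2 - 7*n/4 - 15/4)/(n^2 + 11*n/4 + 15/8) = 2*(n - 3)/(2*n + 3)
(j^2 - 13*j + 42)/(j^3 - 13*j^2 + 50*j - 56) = (j - 6)/(j^2 - 6*j + 8)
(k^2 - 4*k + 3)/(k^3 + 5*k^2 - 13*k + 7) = (k - 3)/(k^2 + 6*k - 7)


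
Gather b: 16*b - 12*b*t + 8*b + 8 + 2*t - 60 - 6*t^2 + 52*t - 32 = b*(24 - 12*t) - 6*t^2 + 54*t - 84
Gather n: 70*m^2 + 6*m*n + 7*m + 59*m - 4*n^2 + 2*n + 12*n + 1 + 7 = 70*m^2 + 66*m - 4*n^2 + n*(6*m + 14) + 8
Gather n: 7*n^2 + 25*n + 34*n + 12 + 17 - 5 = 7*n^2 + 59*n + 24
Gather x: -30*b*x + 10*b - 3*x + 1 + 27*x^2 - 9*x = 10*b + 27*x^2 + x*(-30*b - 12) + 1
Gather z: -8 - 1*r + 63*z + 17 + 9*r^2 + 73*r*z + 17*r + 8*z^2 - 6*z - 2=9*r^2 + 16*r + 8*z^2 + z*(73*r + 57) + 7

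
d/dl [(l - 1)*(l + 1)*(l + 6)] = 3*l^2 + 12*l - 1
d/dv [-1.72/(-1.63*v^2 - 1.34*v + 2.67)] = (-5.6072*v - 2.3048)/(1.63*v^2 + 1.34*v - 2.67)^2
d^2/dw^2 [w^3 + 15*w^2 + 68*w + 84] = 6*w + 30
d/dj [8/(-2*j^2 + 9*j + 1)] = 8*(4*j - 9)/(-2*j^2 + 9*j + 1)^2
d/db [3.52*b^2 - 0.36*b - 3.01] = 7.04*b - 0.36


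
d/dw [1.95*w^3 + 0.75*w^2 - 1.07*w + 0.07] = 5.85*w^2 + 1.5*w - 1.07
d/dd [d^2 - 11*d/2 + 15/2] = 2*d - 11/2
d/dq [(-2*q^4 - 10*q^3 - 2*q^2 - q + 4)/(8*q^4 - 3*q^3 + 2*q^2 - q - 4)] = 2*(43*q^6 + 12*q^5 + 2*q^4 - 41*q^3 + 80*q^2 + 4)/(64*q^8 - 48*q^7 + 41*q^6 - 28*q^5 - 54*q^4 + 20*q^3 - 15*q^2 + 8*q + 16)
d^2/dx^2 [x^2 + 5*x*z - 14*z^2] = 2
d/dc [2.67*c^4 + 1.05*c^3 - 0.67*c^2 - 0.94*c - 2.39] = 10.68*c^3 + 3.15*c^2 - 1.34*c - 0.94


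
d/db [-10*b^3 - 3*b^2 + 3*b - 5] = -30*b^2 - 6*b + 3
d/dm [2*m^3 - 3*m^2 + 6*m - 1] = 6*m^2 - 6*m + 6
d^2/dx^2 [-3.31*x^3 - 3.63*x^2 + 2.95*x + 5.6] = -19.86*x - 7.26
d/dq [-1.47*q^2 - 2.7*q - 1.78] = -2.94*q - 2.7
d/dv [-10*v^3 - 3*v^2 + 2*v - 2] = -30*v^2 - 6*v + 2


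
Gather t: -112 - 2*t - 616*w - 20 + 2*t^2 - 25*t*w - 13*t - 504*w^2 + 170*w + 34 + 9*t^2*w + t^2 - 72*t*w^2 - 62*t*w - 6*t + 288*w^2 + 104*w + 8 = t^2*(9*w + 3) + t*(-72*w^2 - 87*w - 21) - 216*w^2 - 342*w - 90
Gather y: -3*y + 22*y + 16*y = 35*y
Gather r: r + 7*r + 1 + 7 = 8*r + 8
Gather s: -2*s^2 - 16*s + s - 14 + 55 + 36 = -2*s^2 - 15*s + 77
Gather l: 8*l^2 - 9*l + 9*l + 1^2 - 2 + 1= 8*l^2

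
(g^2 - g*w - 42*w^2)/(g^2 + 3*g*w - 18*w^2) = (-g + 7*w)/(-g + 3*w)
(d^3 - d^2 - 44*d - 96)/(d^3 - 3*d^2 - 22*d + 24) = (d^2 - 5*d - 24)/(d^2 - 7*d + 6)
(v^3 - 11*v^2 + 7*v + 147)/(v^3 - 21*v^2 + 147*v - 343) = (v + 3)/(v - 7)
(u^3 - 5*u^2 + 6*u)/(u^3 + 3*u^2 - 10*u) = (u - 3)/(u + 5)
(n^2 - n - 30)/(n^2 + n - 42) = (n + 5)/(n + 7)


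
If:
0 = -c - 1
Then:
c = -1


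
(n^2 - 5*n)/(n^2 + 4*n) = (n - 5)/(n + 4)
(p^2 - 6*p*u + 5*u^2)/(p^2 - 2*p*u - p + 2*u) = (p^2 - 6*p*u + 5*u^2)/(p^2 - 2*p*u - p + 2*u)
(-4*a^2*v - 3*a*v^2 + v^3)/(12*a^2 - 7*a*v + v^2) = v*(a + v)/(-3*a + v)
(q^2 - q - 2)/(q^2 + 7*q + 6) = (q - 2)/(q + 6)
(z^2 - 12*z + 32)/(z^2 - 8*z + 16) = (z - 8)/(z - 4)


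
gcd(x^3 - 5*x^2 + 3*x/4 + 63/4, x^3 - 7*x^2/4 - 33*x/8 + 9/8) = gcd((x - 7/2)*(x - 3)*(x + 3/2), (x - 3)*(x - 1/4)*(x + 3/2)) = x^2 - 3*x/2 - 9/2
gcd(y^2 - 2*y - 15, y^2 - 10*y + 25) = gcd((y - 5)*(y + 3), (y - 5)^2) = y - 5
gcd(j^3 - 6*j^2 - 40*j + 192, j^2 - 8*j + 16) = j - 4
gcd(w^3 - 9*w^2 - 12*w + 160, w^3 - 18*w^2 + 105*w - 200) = w^2 - 13*w + 40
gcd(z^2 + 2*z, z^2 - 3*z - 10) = z + 2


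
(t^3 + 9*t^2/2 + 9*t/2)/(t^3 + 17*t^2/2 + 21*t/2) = (t + 3)/(t + 7)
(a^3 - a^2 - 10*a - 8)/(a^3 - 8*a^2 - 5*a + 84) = (a^2 + 3*a + 2)/(a^2 - 4*a - 21)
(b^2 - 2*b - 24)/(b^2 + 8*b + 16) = (b - 6)/(b + 4)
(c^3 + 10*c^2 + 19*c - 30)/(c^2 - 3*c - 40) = (c^2 + 5*c - 6)/(c - 8)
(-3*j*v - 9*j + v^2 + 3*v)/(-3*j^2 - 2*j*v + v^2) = (v + 3)/(j + v)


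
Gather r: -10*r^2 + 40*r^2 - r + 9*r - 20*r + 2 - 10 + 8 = 30*r^2 - 12*r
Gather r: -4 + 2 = -2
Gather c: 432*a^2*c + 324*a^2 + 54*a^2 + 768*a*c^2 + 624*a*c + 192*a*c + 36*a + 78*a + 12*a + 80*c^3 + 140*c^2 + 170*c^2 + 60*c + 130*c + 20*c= 378*a^2 + 126*a + 80*c^3 + c^2*(768*a + 310) + c*(432*a^2 + 816*a + 210)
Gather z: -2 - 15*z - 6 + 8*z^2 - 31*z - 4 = 8*z^2 - 46*z - 12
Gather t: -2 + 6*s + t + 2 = 6*s + t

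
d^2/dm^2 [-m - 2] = 0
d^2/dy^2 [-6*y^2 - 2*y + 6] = -12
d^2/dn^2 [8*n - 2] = 0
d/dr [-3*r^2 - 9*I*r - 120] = -6*r - 9*I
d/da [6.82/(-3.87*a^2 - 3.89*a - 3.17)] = (52.7868*a + 26.5298)/(3.87*a^2 + 3.89*a + 3.17)^2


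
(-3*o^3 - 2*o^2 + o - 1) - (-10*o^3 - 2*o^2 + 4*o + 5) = 7*o^3 - 3*o - 6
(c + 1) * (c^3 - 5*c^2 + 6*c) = c^4 - 4*c^3 + c^2 + 6*c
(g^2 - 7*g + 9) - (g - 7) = g^2 - 8*g + 16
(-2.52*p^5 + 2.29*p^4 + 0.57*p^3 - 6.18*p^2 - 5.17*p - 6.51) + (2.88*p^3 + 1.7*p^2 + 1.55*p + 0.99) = -2.52*p^5 + 2.29*p^4 + 3.45*p^3 - 4.48*p^2 - 3.62*p - 5.52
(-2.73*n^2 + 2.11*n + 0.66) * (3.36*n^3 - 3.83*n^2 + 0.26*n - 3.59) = -9.1728*n^5 + 17.5455*n^4 - 6.5735*n^3 + 7.8215*n^2 - 7.4033*n - 2.3694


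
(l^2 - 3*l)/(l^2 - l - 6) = l/(l + 2)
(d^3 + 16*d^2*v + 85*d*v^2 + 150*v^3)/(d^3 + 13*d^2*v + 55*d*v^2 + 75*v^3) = (d + 6*v)/(d + 3*v)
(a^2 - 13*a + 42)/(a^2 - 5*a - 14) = (a - 6)/(a + 2)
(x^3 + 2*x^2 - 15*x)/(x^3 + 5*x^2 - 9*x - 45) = x/(x + 3)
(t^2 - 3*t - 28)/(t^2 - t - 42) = (t + 4)/(t + 6)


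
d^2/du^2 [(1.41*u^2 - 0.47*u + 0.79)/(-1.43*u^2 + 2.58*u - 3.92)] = (-8.481902*u^3 + 37.73055*u^2 + 1.67996399999999*u - 35.486728)/(2.924207*u^6 - 15.827526*u^5 + 52.60398*u^4 - 103.9482*u^3 + 144.20112*u^2 - 118.935936*u + 60.236288)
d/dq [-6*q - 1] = -6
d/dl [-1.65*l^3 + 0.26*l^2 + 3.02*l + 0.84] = -4.95*l^2 + 0.52*l + 3.02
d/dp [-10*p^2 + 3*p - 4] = 3 - 20*p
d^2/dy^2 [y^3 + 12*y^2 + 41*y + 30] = 6*y + 24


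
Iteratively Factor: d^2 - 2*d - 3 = (d + 1)*(d - 3)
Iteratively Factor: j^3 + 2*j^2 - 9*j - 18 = (j - 3)*(j^2 + 5*j + 6) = (j - 3)*(j + 2)*(j + 3)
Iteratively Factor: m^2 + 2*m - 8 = (m - 2)*(m + 4)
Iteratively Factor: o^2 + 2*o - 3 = (o - 1)*(o + 3)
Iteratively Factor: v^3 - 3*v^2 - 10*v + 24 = (v + 3)*(v^2 - 6*v + 8) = (v - 2)*(v + 3)*(v - 4)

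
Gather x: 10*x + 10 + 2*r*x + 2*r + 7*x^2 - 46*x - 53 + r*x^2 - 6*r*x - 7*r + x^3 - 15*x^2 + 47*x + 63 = -5*r + x^3 + x^2*(r - 8) + x*(11 - 4*r) + 20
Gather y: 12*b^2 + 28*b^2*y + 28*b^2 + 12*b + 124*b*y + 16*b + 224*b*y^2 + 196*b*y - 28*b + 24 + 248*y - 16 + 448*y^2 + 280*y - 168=40*b^2 + y^2*(224*b + 448) + y*(28*b^2 + 320*b + 528) - 160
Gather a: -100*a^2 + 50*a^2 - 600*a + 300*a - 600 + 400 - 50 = -50*a^2 - 300*a - 250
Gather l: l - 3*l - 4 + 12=8 - 2*l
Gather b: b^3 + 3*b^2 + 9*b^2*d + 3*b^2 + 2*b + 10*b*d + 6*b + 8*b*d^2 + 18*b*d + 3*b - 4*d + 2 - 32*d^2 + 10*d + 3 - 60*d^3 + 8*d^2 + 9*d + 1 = b^3 + b^2*(9*d + 6) + b*(8*d^2 + 28*d + 11) - 60*d^3 - 24*d^2 + 15*d + 6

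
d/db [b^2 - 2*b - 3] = 2*b - 2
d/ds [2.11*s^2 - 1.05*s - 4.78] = 4.22*s - 1.05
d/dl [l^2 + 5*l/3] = 2*l + 5/3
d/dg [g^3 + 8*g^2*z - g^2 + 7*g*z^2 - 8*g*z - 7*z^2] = 3*g^2 + 16*g*z - 2*g + 7*z^2 - 8*z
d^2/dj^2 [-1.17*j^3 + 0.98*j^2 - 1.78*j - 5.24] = 1.96 - 7.02*j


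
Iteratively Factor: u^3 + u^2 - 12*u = (u + 4)*(u^2 - 3*u) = (u - 3)*(u + 4)*(u)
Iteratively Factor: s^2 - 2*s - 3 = (s - 3)*(s + 1)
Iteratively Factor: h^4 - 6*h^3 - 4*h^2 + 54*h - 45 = (h - 5)*(h^3 - h^2 - 9*h + 9) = (h - 5)*(h - 3)*(h^2 + 2*h - 3) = (h - 5)*(h - 3)*(h + 3)*(h - 1)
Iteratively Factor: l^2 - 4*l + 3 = (l - 1)*(l - 3)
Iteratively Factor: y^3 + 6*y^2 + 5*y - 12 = (y + 3)*(y^2 + 3*y - 4) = (y + 3)*(y + 4)*(y - 1)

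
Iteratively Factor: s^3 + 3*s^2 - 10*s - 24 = (s - 3)*(s^2 + 6*s + 8) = (s - 3)*(s + 4)*(s + 2)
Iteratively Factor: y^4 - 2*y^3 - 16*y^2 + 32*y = (y - 2)*(y^3 - 16*y) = (y - 2)*(y + 4)*(y^2 - 4*y) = (y - 4)*(y - 2)*(y + 4)*(y)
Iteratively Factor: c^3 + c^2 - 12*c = (c)*(c^2 + c - 12) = c*(c - 3)*(c + 4)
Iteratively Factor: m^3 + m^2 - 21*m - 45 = (m - 5)*(m^2 + 6*m + 9) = (m - 5)*(m + 3)*(m + 3)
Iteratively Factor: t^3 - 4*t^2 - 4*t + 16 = (t + 2)*(t^2 - 6*t + 8) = (t - 4)*(t + 2)*(t - 2)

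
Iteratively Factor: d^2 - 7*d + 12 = (d - 4)*(d - 3)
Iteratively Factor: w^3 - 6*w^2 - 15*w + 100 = (w - 5)*(w^2 - w - 20) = (w - 5)*(w + 4)*(w - 5)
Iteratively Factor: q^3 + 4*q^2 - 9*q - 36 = (q - 3)*(q^2 + 7*q + 12) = (q - 3)*(q + 3)*(q + 4)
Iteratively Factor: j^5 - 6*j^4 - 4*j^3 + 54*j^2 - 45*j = (j - 3)*(j^4 - 3*j^3 - 13*j^2 + 15*j) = (j - 3)*(j - 1)*(j^3 - 2*j^2 - 15*j) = j*(j - 3)*(j - 1)*(j^2 - 2*j - 15) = j*(j - 5)*(j - 3)*(j - 1)*(j + 3)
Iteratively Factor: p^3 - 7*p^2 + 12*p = (p)*(p^2 - 7*p + 12) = p*(p - 3)*(p - 4)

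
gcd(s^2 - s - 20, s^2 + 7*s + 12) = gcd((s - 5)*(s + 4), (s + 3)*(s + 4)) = s + 4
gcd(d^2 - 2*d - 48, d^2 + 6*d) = d + 6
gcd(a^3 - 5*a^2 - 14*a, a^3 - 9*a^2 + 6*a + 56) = a^2 - 5*a - 14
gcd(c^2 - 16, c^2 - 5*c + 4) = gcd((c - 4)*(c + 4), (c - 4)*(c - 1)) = c - 4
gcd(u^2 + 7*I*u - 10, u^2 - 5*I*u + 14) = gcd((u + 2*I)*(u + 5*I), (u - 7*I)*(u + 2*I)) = u + 2*I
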